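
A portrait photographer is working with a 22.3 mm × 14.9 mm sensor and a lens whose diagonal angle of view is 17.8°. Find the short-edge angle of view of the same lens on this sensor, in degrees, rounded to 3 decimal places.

Sensor diagonal = √(22.3² + 14.9²) = √719.3000 ≈ 26.8198 mm.
From the diagonal AOV: f = 26.8198 / (2·tan(8.9°)) = 26.8198 / 0.31319 ≈ 85.6337 mm.
Short-edge AOV = 2·arctan(14.9 / (2 × 85.6337)) = 2·arctan(0.08700) ≈ 9.9442°.

9.944°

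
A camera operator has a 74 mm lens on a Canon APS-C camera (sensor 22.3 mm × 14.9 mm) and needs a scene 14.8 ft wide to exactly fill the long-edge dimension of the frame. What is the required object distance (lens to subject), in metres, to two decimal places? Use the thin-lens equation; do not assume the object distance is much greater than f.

W: 14.8 ft × 304.8 mm/ft = 4511.04 mm.
Magnification m = w/W = dᵢ/dₒ; combined with 1/f = 1/dₒ + 1/dᵢ this gives dₒ = f·(1 + W/w).
dₒ = 74 mm × (1 + 4511.04/22.3) = 74 × 203.2888 ≈ 15043.370 mm = 15.0434 m.

15.04 m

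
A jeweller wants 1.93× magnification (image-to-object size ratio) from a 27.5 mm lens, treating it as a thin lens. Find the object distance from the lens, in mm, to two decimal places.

With m = dᵢ/dₒ and 1/f = 1/dₒ + 1/dᵢ, substituting dᵢ = m·dₒ gives 1/f = (1 + 1/m)/dₒ, hence dₒ = f·(1 + 1/m).
dₒ = 27.5 × (1 + 1/1.93) = 27.5 × 1.51813 ≈ 41.749 mm.

41.75 mm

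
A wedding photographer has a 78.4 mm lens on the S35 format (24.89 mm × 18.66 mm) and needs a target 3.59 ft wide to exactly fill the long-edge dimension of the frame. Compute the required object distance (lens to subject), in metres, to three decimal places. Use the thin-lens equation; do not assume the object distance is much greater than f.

W: 3.59 ft × 304.8 mm/ft = 1094.23 mm.
Magnification m = w/W = dᵢ/dₒ; combined with 1/f = 1/dₒ + 1/dᵢ this gives dₒ = f·(1 + W/w).
dₒ = 78.4 mm × (1 + 1094.23/24.89) = 78.4 × 44.9627 ≈ 3525.077 mm = 3.52508 m.

3.525 m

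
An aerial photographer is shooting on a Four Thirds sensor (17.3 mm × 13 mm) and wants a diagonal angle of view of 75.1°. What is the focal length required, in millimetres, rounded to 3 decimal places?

14.075 mm

Sensor diagonal = √(17.3² + 13²) = √468.2900 ≈ 21.6400 mm.
From α = 2·arctan(d/2f) we get f = d / (2·tan(α/2)).
With d = 21.6400 mm and α/2 = 37.55°, tan(α/2) ≈ 0.76871, so f ≈ 21.6400 / 1.53743 ≈ 14.0755 mm.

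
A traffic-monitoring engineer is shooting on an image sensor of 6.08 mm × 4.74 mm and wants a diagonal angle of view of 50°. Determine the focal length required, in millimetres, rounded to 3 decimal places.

Sensor diagonal = √(6.08² + 4.74²) = √59.4340 ≈ 7.7093 mm.
From α = 2·arctan(d/2f) we get f = d / (2·tan(α/2)).
With d = 7.7093 mm and α/2 = 25°, tan(α/2) ≈ 0.46631, so f ≈ 7.7093 / 0.93262 ≈ 8.2664 mm.

8.266 mm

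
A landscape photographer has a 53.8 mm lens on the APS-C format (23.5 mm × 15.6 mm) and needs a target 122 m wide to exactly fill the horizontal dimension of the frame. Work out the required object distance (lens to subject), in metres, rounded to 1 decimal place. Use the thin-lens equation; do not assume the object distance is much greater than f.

W: 122 m = 122000 mm.
Magnification m = w/W = dᵢ/dₒ; combined with 1/f = 1/dₒ + 1/dᵢ this gives dₒ = f·(1 + W/w).
dₒ = 53.8 mm × (1 + 122000/23.5) = 53.8 × 5192.4894 ≈ 279355.928 mm = 279.356 m.

279.4 m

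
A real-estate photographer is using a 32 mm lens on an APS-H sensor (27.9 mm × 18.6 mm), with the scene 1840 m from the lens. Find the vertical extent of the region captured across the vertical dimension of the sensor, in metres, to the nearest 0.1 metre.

1069.5 m

dₒ: 1840 m = 1.84e+06 mm.
Similar triangles through the lens centre give W/dₒ = h/dᵢ; with 1/f = 1/dₒ + 1/dᵢ this gives W = h·(dₒ − f)/f.
W = 18.6 mm × (1.84e+06 − 32) / 32 = 18.6 × 57499.0000 ≈ 1069481.400 mm = 1069.48 m.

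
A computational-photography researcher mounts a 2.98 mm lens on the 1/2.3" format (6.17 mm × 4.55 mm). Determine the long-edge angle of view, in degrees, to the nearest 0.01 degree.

Angle of view α = 2·arctan(w/2f) with w = 6.17 mm and f = 2.98 mm.
w/2f = 1.03523; arctan(1.03523) ≈ 45.9918°, so α ≈ 91.9837°.

91.98°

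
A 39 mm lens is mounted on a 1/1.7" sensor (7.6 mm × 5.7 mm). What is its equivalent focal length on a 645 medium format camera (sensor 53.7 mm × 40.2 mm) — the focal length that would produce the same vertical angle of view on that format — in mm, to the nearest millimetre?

Equal angle of view means equal height/f ratio, so f₂ = f₁ · (height₂/height₁) = 39 × 40.2/5.7.
f₂ = 39 × 7.05263 ≈ 275.053 mm.

275 mm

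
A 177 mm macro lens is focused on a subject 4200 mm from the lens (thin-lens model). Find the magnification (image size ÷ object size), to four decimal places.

Thin lens: 1/f = 1/dₒ + 1/dᵢ → 1/dᵢ = 1/177 − 1/4200 = 0.0054116 mm⁻¹, so dᵢ ≈ 184.7875 mm.
Magnification m = dᵢ/dₒ = 184.7875/4200 ≈ 0.04400.

0.0440×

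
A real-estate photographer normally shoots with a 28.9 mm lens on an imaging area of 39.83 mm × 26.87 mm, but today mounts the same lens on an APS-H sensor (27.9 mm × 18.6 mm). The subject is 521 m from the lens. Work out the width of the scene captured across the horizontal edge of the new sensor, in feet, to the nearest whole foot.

The focal length stays 28.9 mm; the relevant sensor dimension is now w = 27.9 mm. Object distance dₒ = 521 m = 521000 mm.
Thin-lens field width W = w·(dₒ − f)/f = 27.9 × (521000 − 28.9)/28.9 ≈ 502944.418 mm = 502944.418/304.8 ft = 1650.08 ft.

1650 ft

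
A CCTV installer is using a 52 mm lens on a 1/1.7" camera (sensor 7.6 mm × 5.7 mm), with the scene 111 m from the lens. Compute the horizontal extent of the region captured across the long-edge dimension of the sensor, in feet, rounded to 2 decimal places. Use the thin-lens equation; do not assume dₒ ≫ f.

53.20 ft

dₒ: 111 m = 111000 mm.
Similar triangles through the lens centre give W/dₒ = w/dᵢ; with 1/f = 1/dₒ + 1/dᵢ this gives W = w·(dₒ − f)/f.
W = 7.6 mm × (111000 − 52) / 52 = 7.6 × 2133.6154 ≈ 16215.477 mm = 16215.477/304.8 ft = 53.2004 ft.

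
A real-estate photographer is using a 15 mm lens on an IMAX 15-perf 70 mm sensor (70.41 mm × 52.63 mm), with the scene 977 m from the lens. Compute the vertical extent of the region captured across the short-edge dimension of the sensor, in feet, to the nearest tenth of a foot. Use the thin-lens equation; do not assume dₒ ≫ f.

dₒ: 977 m = 977000 mm.
Similar triangles through the lens centre give W/dₒ = h/dᵢ; with 1/f = 1/dₒ + 1/dᵢ this gives W = h·(dₒ − f)/f.
W = 52.63 mm × (977000 − 15) / 15 = 52.63 × 65132.3333 ≈ 3427914.703 mm = 3427914.703/304.8 ft = 11246.4 ft.

11246.4 ft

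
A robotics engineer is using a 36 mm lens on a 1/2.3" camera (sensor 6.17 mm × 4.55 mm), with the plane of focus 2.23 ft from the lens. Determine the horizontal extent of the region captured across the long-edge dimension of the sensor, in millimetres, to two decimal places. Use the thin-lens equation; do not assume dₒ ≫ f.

110.32 mm

dₒ: 2.23 ft × 304.8 mm/ft = 679.70 mm.
Similar triangles through the lens centre give W/dₒ = w/dᵢ; with 1/f = 1/dₒ + 1/dᵢ this gives W = w·(dₒ − f)/f.
W = 6.17 mm × (679.704 − 36) / 36 = 6.17 × 17.8807 ≈ 110.324 mm.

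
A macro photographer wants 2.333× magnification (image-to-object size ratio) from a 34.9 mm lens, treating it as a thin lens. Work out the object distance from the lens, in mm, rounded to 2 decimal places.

With m = dᵢ/dₒ and 1/f = 1/dₒ + 1/dᵢ, substituting dᵢ = m·dₒ gives 1/f = (1 + 1/m)/dₒ, hence dₒ = f·(1 + 1/m).
dₒ = 34.9 × (1 + 1/2.333) = 34.9 × 1.42863 ≈ 49.859 mm.

49.86 mm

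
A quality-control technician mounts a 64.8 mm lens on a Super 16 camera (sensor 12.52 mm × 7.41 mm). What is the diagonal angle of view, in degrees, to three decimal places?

Sensor diagonal = √(12.52² + 7.41²) = √211.6585 ≈ 14.5485 mm.
Angle of view α = 2·arctan(d/2f) with d = 14.5485 mm and f = 64.8 mm.
d/2f = 0.11226; arctan(0.11226) ≈ 6.4050°, so α ≈ 12.8101°.

12.810°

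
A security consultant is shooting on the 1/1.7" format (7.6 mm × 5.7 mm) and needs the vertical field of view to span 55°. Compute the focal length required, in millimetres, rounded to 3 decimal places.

From α = 2·arctan(h/2f) we get f = h / (2·tan(α/2)).
With h = 5.7 mm and α/2 = 27.5°, tan(α/2) ≈ 0.52057, so f ≈ 5.7 / 1.04113 ≈ 5.4748 mm.

5.475 mm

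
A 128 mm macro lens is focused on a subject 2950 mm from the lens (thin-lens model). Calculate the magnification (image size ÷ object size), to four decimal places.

Thin lens: 1/f = 1/dₒ + 1/dᵢ → 1/dᵢ = 1/128 − 1/2950 = 0.0074735 mm⁻¹, so dᵢ ≈ 133.8058 mm.
Magnification m = dᵢ/dₒ = 133.8058/2950 ≈ 0.04536.

0.0454×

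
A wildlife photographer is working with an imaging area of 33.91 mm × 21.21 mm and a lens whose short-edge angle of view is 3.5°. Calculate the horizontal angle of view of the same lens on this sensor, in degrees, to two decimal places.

From the short-edge AOV: f = 21.21 / (2·tan(1.75°)) = 21.21 / 0.06111 ≈ 347.1044 mm.
Horizontal AOV = 2·arctan(33.91 / (2 × 347.1044)) = 2·arctan(0.04885) ≈ 5.5930°.

5.59°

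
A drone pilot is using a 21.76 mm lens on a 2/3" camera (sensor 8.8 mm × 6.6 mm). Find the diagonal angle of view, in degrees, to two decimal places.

Sensor diagonal = √(8.8² + 6.6²) = √121.0000 ≈ 11.0000 mm.
Angle of view α = 2·arctan(d/2f) with d = 11.0000 mm and f = 21.76 mm.
d/2f = 0.25276; arctan(0.25276) ≈ 14.1848°, so α ≈ 28.3697°.

28.37°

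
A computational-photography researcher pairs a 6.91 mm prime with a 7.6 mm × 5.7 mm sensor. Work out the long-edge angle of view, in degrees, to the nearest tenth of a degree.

57.6°

Angle of view α = 2·arctan(w/2f) with w = 7.6 mm and f = 6.91 mm.
w/2f = 0.54993; arctan(0.54993) ≈ 28.8076°, so α ≈ 57.6152°.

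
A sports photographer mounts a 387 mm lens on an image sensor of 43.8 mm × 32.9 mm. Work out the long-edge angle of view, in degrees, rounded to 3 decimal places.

Angle of view α = 2·arctan(w/2f) with w = 43.8 mm and f = 387 mm.
w/2f = 0.05659; arctan(0.05659) ≈ 3.2389°, so α ≈ 6.4777°.

6.478°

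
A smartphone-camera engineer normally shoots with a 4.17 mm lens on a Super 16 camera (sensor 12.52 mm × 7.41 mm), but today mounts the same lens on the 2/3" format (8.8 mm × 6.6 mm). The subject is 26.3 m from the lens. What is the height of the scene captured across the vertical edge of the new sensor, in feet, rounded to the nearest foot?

The focal length stays 4.17 mm; the relevant sensor dimension is now h = 6.6 mm. Object distance dₒ = 26.3 m = 26300 mm.
Thin-lens field height W = h·(dₒ − f)/f = 6.6 × (26300 − 4.17)/4.17 ≈ 41619.299 mm = 41619.299/304.8 ft = 136.546 ft.

137 ft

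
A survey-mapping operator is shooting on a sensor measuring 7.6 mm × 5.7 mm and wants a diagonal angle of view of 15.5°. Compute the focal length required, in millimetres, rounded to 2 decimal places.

34.90 mm

Sensor diagonal = √(7.6² + 5.7²) = √90.2500 ≈ 9.5000 mm.
From α = 2·arctan(d/2f) we get f = d / (2·tan(α/2)).
With d = 9.5000 mm and α/2 = 7.75°, tan(α/2) ≈ 0.13609, so f ≈ 9.5000 / 0.27219 ≈ 34.9023 mm.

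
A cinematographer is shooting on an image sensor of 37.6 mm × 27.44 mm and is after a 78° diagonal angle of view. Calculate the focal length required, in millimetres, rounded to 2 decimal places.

28.74 mm

Sensor diagonal = √(37.6² + 27.44²) = √2166.7136 ≈ 46.5480 mm.
From α = 2·arctan(d/2f) we get f = d / (2·tan(α/2)).
With d = 46.5480 mm and α/2 = 39°, tan(α/2) ≈ 0.80978, so f ≈ 46.5480 / 1.61957 ≈ 28.7410 mm.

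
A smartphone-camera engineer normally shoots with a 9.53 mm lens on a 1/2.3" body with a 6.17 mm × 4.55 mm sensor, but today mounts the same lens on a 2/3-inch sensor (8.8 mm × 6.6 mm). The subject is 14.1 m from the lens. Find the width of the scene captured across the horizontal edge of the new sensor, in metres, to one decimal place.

13.0 m

The focal length stays 9.53 mm; the relevant sensor dimension is now w = 8.8 mm. Object distance dₒ = 14.1 m = 14100 mm.
Thin-lens field width W = w·(dₒ − f)/f = 8.8 × (14100 − 9.53)/9.53 ≈ 13011.137 mm = 13.0111 m.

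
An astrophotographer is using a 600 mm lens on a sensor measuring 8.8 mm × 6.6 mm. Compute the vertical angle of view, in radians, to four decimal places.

Angle of view α = 2·arctan(h/2f) with h = 6.6 mm and f = 600 mm.
h/2f = 0.00550; arctan(0.00550) ≈ 0.0055 rad, so α ≈ 0.0110 rad.

0.0110 rad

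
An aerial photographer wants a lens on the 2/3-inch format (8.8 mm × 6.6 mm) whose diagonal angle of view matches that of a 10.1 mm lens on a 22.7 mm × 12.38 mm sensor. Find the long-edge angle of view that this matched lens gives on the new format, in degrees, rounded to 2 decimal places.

91.36°

Sensor diagonal = √(22.7² + 12.38²) = √668.5544 ≈ 25.8564 mm.
Sensor diagonal = √(8.8² + 6.6²) = √121.0000 ≈ 11.0000 mm.
Equal diagonal AOV ⇒ f₂ = f₁ · 11.0000/25.8564 = 10.1 × 0.42543 ≈ 4.2968 mm.
Long-edge AOV on the new format = 2·arctan(8.8 / (2 × 4.2968)) = 2·arctan(1.02402) ≈ 91.3597°.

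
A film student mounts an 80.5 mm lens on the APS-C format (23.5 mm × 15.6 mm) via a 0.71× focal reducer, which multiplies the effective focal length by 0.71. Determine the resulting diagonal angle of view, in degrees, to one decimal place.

27.7°

Effective focal length f = 80.5 × 0.71 = 57.155 mm.
Sensor diagonal = √(23.5² + 15.6²) = √795.6100 ≈ 28.2066 mm.
α = 2·arctan(28.207 / (2 × 57.155)) = 2·arctan(0.24675) ≈ 27.7222°.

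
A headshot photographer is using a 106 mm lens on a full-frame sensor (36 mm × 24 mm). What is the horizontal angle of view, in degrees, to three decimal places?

Angle of view α = 2·arctan(w/2f) with w = 36 mm and f = 106 mm.
w/2f = 0.16981; arctan(0.16981) ≈ 9.6375°, so α ≈ 19.2751°.

19.275°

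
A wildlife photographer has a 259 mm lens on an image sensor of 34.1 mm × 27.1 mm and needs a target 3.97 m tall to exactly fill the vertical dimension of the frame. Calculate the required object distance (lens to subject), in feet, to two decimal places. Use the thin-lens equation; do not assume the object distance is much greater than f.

125.33 ft

W: 3.97 m = 3970 mm.
Magnification m = h/W = dᵢ/dₒ; combined with 1/f = 1/dₒ + 1/dᵢ this gives dₒ = f·(1 + W/h).
dₒ = 259 mm × (1 + 3970/27.1) = 259 × 147.4945 ≈ 38201.066 mm = 38201.066/304.8 ft = 125.332 ft.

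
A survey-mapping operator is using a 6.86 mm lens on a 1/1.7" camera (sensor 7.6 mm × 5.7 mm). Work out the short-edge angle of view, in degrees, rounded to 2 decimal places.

45.12°

Angle of view α = 2·arctan(h/2f) with h = 5.7 mm and f = 6.86 mm.
h/2f = 0.41545; arctan(0.41545) ≈ 22.5605°, so α ≈ 45.1211°.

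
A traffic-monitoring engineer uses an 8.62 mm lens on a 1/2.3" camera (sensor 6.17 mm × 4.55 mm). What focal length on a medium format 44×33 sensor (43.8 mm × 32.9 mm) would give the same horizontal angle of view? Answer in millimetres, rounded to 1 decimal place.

Equal angle of view means equal width/f ratio, so f₂ = f₁ · (width₂/width₁) = 8.62 × 43.8/6.17.
f₂ = 8.62 × 7.09887 ≈ 61.192 mm.

61.2 mm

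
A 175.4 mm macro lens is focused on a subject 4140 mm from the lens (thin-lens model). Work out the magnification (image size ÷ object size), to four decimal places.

Thin lens: 1/f = 1/dₒ + 1/dᵢ → 1/dᵢ = 1/175.4 − 1/4140 = 0.0054597 mm⁻¹, so dᵢ ≈ 183.1600 mm.
Magnification m = dᵢ/dₒ = 183.1600/4140 ≈ 0.04424.

0.0442×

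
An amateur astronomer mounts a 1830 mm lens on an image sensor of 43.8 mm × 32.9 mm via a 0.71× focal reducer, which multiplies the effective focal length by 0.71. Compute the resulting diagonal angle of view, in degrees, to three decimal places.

Effective focal length f = 1830 × 0.71 = 1299.3 mm.
Sensor diagonal = √(43.8² + 32.9²) = √3000.8500 ≈ 54.7800 mm.
α = 2·arctan(54.780 / (2 × 1299.3)) = 2·arctan(0.02108) ≈ 2.4153°.

2.415°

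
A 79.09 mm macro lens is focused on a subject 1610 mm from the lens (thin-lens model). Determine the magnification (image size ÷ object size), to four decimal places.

0.0517×

Thin lens: 1/f = 1/dₒ + 1/dᵢ → 1/dᵢ = 1/79.09 − 1/1610 = 0.0120227 mm⁻¹, so dᵢ ≈ 83.1760 mm.
Magnification m = dᵢ/dₒ = 83.1760/1610 ≈ 0.05166.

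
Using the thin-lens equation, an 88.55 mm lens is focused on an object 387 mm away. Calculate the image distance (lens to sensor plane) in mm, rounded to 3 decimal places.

114.823 mm

1/dᵢ = 1/f − 1/dₒ = 1/88.55 − 1/387 = 0.0087091 mm⁻¹.
dᵢ = 1/0.0087091 ≈ 114.8228 mm.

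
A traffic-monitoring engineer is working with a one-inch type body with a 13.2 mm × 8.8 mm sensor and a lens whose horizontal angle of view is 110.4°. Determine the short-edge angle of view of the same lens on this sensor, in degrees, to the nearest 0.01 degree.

87.61°

From the horizontal AOV: f = 13.2 / (2·tan(55.2°)) = 13.2 / 2.87762 ≈ 4.5871 mm.
Short-edge AOV = 2·arctan(8.8 / (2 × 4.5871)) = 2·arctan(0.95921) ≈ 87.6145°.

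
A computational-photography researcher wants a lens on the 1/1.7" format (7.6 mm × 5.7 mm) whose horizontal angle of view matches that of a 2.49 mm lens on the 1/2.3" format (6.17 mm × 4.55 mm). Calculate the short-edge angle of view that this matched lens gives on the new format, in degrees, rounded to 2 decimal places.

Equal horizontal AOV ⇒ f₂ = f₁ · 7.6/6.17 = 2.49 × 1.23177 ≈ 3.0671 mm.
Short-edge AOV on the new format = 2·arctan(5.7 / (2 × 3.0671)) = 2·arctan(0.92922) ≈ 85.7975°.

85.80°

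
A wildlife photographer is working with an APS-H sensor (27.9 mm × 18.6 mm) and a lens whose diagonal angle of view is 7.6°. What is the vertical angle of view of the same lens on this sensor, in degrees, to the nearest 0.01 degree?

Sensor diagonal = √(27.9² + 18.6²) = √1124.3700 ≈ 33.5316 mm.
From the diagonal AOV: f = 33.5316 / (2·tan(3.8°)) = 33.5316 / 0.13284 ≈ 252.4214 mm.
Vertical AOV = 2·arctan(18.6 / (2 × 252.4214)) = 2·arctan(0.03684) ≈ 4.2200°.

4.22°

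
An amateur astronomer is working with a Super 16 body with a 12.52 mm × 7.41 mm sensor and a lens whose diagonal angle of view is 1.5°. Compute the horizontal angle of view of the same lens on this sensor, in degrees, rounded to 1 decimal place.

Sensor diagonal = √(12.52² + 7.41²) = √211.6585 ≈ 14.5485 mm.
From the diagonal AOV: f = 14.5485 / (2·tan(0.75°)) = 14.5485 / 0.02618 ≈ 555.6796 mm.
Horizontal AOV = 2·arctan(12.52 / (2 × 555.6796)) = 2·arctan(0.01127) ≈ 1.2909°.

1.3°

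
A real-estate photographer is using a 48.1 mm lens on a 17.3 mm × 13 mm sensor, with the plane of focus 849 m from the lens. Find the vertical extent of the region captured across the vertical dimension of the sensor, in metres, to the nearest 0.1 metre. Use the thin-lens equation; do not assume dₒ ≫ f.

dₒ: 849 m = 849000 mm.
Similar triangles through the lens centre give W/dₒ = h/dᵢ; with 1/f = 1/dₒ + 1/dᵢ this gives W = h·(dₒ − f)/f.
W = 13 mm × (849000 − 48.1) / 48.1 = 13 × 17649.7277 ≈ 229446.459 mm = 229.446 m.

229.4 m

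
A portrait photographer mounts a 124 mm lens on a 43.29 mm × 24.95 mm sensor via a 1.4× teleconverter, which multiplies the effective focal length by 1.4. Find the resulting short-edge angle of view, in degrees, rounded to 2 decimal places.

Effective focal length f = 124 × 1.4 = 173.6 mm.
α = 2·arctan(24.95 / (2 × 173.6)) = 2·arctan(0.07186) ≈ 8.2205°.

8.22°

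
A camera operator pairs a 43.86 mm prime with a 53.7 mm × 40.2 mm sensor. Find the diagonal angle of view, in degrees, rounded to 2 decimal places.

74.81°

Sensor diagonal = √(53.7² + 40.2²) = √4499.7300 ≈ 67.0800 mm.
Angle of view α = 2·arctan(d/2f) with d = 67.0800 mm and f = 43.86 mm.
d/2f = 0.76471; arctan(0.76471) ≈ 37.4054°, so α ≈ 74.8107°.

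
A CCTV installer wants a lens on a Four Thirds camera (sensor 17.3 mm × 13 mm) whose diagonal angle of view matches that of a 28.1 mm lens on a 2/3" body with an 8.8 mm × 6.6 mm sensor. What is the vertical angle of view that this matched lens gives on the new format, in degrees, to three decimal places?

Sensor diagonal = √(8.8² + 6.6²) = √121.0000 ≈ 11.0000 mm.
Sensor diagonal = √(17.3² + 13²) = √468.2900 ≈ 21.6400 mm.
Equal diagonal AOV ⇒ f₂ = f₁ · 21.6400/11.0000 = 28.1 × 1.96727 ≈ 55.2804 mm.
Vertical AOV on the new format = 2·arctan(13 / (2 × 55.2804)) = 2·arctan(0.11758) ≈ 13.4124°.

13.412°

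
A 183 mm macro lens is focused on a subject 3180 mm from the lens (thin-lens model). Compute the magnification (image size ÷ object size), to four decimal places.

Thin lens: 1/f = 1/dₒ + 1/dᵢ → 1/dᵢ = 1/183 − 1/3180 = 0.0051500 mm⁻¹, so dᵢ ≈ 194.1742 mm.
Magnification m = dᵢ/dₒ = 194.1742/3180 ≈ 0.06106.

0.0611×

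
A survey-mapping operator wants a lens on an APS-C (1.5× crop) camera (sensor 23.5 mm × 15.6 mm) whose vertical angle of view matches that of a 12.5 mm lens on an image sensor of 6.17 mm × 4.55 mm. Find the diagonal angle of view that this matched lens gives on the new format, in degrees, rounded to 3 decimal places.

36.430°

Equal vertical AOV ⇒ f₂ = f₁ · 15.6/4.55 = 12.5 × 3.42857 ≈ 42.8571 mm.
Sensor diagonal = √(23.5² + 15.6²) = √795.6100 ≈ 28.2066 mm.
Diagonal AOV on the new format = 2·arctan(28.2066 / (2 × 42.8571)) = 2·arctan(0.32908) ≈ 36.4303°.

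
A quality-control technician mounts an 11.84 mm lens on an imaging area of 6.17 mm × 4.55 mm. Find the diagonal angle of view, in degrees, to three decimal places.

Sensor diagonal = √(6.17² + 4.55²) = √58.7714 ≈ 7.6663 mm.
Angle of view α = 2·arctan(d/2f) with d = 7.6663 mm and f = 11.84 mm.
d/2f = 0.32374; arctan(0.32374) ≈ 17.9390°, so α ≈ 35.8781°.

35.878°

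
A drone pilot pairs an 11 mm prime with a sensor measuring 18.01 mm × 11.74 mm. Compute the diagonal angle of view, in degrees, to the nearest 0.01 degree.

Sensor diagonal = √(18.01² + 11.74²) = √462.1877 ≈ 21.4986 mm.
Angle of view α = 2·arctan(d/2f) with d = 21.4986 mm and f = 11 mm.
d/2f = 0.97721; arctan(0.97721) ≈ 44.3395°, so α ≈ 88.6791°.

88.68°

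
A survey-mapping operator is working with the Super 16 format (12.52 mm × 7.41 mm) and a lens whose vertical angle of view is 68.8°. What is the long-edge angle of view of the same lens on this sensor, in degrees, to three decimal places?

98.321°

From the vertical AOV: f = 7.41 / (2·tan(34.4°)) = 7.41 / 1.36943 ≈ 5.4110 mm.
Long-edge AOV = 2·arctan(12.52 / (2 × 5.4110)) = 2·arctan(1.15690) ≈ 98.3211°.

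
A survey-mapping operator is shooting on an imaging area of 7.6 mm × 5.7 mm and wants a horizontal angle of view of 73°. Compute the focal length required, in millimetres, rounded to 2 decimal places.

5.14 mm

From α = 2·arctan(w/2f) we get f = w / (2·tan(α/2)).
With w = 7.6 mm and α/2 = 36.5°, tan(α/2) ≈ 0.73996, so f ≈ 7.6 / 1.47992 ≈ 5.1354 mm.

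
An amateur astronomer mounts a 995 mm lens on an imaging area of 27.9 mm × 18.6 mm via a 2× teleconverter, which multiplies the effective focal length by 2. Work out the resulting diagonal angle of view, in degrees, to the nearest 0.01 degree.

Effective focal length f = 995 × 2 = 1990 mm.
Sensor diagonal = √(27.9² + 18.6²) = √1124.3700 ≈ 33.5316 mm.
α = 2·arctan(33.532 / (2 × 1990)) = 2·arctan(0.00843) ≈ 0.9654°.

0.97°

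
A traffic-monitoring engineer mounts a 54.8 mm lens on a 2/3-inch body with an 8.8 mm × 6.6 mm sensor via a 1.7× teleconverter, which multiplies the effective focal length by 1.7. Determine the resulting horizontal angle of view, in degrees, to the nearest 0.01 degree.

Effective focal length f = 54.8 × 1.7 = 93.16 mm.
α = 2·arctan(8.8 / (2 × 93.16)) = 2·arctan(0.04723) ≈ 5.4082°.

5.41°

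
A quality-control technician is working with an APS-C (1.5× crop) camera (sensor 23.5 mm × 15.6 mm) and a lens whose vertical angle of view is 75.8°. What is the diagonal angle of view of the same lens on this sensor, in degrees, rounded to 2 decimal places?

109.22°

From the vertical AOV: f = 15.6 / (2·tan(37.9°)) = 15.6 / 1.55696 ≈ 10.0195 mm.
Sensor diagonal = √(23.5² + 15.6²) = √795.6100 ≈ 28.2066 mm.
Diagonal AOV = 2·arctan(28.2066 / (2 × 10.0195)) = 2·arctan(1.40758) ≈ 109.2169°.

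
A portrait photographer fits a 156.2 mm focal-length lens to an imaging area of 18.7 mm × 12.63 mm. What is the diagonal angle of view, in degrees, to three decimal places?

8.263°

Sensor diagonal = √(18.7² + 12.63²) = √509.2069 ≈ 22.5656 mm.
Angle of view α = 2·arctan(d/2f) with d = 22.5656 mm and f = 156.2 mm.
d/2f = 0.07223; arctan(0.07223) ≈ 4.1315°, so α ≈ 8.2629°.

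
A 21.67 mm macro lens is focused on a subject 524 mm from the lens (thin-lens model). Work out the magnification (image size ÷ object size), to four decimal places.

Thin lens: 1/f = 1/dₒ + 1/dᵢ → 1/dᵢ = 1/21.67 − 1/524 = 0.0442383 mm⁻¹, so dᵢ ≈ 22.6048 mm.
Magnification m = dᵢ/dₒ = 22.6048/524 ≈ 0.04314.

0.0431×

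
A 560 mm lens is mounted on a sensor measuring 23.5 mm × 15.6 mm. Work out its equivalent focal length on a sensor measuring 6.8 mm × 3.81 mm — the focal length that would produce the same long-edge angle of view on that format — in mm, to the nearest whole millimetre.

162 mm

Equal angle of view means equal width/f ratio, so f₂ = f₁ · (width₂/width₁) = 560 × 6.8/23.5.
f₂ = 560 × 0.28936 ≈ 162.043 mm.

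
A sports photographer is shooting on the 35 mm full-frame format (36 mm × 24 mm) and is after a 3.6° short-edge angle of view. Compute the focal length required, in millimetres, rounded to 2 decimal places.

381.85 mm

From α = 2·arctan(h/2f) we get f = h / (2·tan(α/2)).
With h = 24 mm and α/2 = 1.8°, tan(α/2) ≈ 0.03143, so f ≈ 24 / 0.06285 ≈ 381.8462 mm.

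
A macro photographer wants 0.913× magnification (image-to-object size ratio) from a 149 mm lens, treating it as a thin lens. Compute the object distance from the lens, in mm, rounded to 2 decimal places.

312.20 mm

With m = dᵢ/dₒ and 1/f = 1/dₒ + 1/dᵢ, substituting dᵢ = m·dₒ gives 1/f = (1 + 1/m)/dₒ, hence dₒ = f·(1 + 1/m).
dₒ = 149 × (1 + 1/0.913) = 149 × 2.09529 ≈ 312.198 mm.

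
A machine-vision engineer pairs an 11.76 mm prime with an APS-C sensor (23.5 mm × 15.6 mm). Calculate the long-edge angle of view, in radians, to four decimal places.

1.5699 rad

Angle of view α = 2·arctan(w/2f) with w = 23.5 mm and f = 11.76 mm.
w/2f = 0.99915; arctan(0.99915) ≈ 0.7850 rad, so α ≈ 1.5699 rad.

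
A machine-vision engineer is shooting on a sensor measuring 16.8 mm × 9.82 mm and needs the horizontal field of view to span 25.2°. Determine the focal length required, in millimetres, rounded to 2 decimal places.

37.58 mm

From α = 2·arctan(w/2f) we get f = w / (2·tan(α/2)).
With w = 16.8 mm and α/2 = 12.6°, tan(α/2) ≈ 0.22353, so f ≈ 16.8 / 0.44705 ≈ 37.5794 mm.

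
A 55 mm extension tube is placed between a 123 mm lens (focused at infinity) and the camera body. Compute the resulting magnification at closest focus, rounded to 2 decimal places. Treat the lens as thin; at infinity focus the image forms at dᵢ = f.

The tube moves the image plane from f to f + e, so dᵢ = 123 + 55 = 178 mm. Focus is achieved when 1/f = 1/dₒ + 1/dᵢ, giving dₒ = 1/(1/f − 1/(f+e)).
Magnification m = dᵢ/dₒ = (f+e)·(1/f − 1/(f+e)) = e/f = 55/123 ≈ 0.4472.

0.45×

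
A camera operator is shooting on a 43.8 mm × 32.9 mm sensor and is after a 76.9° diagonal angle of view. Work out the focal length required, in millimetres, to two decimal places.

34.50 mm

Sensor diagonal = √(43.8² + 32.9²) = √3000.8500 ≈ 54.7800 mm.
From α = 2·arctan(d/2f) we get f = d / (2·tan(α/2)).
With d = 54.7800 mm and α/2 = 38.45°, tan(α/2) ≈ 0.79401, so f ≈ 54.7800 / 1.58802 ≈ 34.4957 mm.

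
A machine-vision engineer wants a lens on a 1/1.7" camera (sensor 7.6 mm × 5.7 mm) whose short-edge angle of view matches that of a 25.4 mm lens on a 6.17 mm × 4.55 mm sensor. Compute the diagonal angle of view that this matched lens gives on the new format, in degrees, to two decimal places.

16.98°

Equal short-edge AOV ⇒ f₂ = f₁ · 5.7/4.55 = 25.4 × 1.25275 ≈ 31.8198 mm.
Sensor diagonal = √(7.6² + 5.7²) = √90.2500 ≈ 9.5000 mm.
Diagonal AOV on the new format = 2·arctan(9.5000 / (2 × 31.8198)) = 2·arctan(0.14928) ≈ 16.9806°.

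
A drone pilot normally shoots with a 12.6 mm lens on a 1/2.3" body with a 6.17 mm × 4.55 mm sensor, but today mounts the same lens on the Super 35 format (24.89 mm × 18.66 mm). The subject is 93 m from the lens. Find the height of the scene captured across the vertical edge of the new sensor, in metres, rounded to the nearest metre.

138 m

The focal length stays 12.6 mm; the relevant sensor dimension is now h = 18.66 mm. Object distance dₒ = 93 m = 93000 mm.
Thin-lens field height W = h·(dₒ − f)/f = 18.66 × (93000 − 12.6)/12.6 ≈ 137709.911 mm = 137.71 m.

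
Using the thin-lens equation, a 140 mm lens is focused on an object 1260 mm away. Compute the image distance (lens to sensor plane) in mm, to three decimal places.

1/dᵢ = 1/f − 1/dₒ = 1/140 − 1/1260 = 0.0063492 mm⁻¹.
dᵢ = 1/0.0063492 ≈ 157.5000 mm.

157.500 mm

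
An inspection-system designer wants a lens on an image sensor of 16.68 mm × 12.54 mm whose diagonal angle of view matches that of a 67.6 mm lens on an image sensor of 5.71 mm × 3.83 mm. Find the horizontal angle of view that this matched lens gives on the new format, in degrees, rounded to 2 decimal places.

Sensor diagonal = √(5.71² + 3.83²) = √47.2730 ≈ 6.8755 mm.
Sensor diagonal = √(16.68² + 12.54²) = √435.4740 ≈ 20.8680 mm.
Equal diagonal AOV ⇒ f₂ = f₁ · 20.8680/6.8755 = 67.6 × 3.03511 ≈ 205.1735 mm.
Horizontal AOV on the new format = 2·arctan(16.68 / (2 × 205.1735)) = 2·arctan(0.04065) ≈ 4.6554°.

4.66°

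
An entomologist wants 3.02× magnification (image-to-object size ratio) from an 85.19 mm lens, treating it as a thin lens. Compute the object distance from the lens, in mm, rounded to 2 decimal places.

With m = dᵢ/dₒ and 1/f = 1/dₒ + 1/dᵢ, substituting dᵢ = m·dₒ gives 1/f = (1 + 1/m)/dₒ, hence dₒ = f·(1 + 1/m).
dₒ = 85.19 × (1 + 1/3.02) = 85.19 × 1.33113 ≈ 113.399 mm.

113.40 mm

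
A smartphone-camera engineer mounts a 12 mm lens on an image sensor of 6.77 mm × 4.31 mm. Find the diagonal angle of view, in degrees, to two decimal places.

Sensor diagonal = √(6.77² + 4.31²) = √64.4090 ≈ 8.0255 mm.
Angle of view α = 2·arctan(d/2f) with d = 8.0255 mm and f = 12 mm.
d/2f = 0.33440; arctan(0.33440) ≈ 18.4898°, so α ≈ 36.9795°.

36.98°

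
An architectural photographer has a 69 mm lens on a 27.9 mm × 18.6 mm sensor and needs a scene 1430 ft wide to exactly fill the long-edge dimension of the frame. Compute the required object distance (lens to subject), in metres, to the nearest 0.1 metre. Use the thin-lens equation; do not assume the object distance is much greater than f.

1078.0 m

W: 1430 ft × 304.8 mm/ft = 435863.99 mm.
Magnification m = w/W = dᵢ/dₒ; combined with 1/f = 1/dₒ + 1/dᵢ this gives dₒ = f·(1 + W/w).
dₒ = 69 mm × (1 + 435864/27.9) = 69 × 15623.3651 ≈ 1078012.191 mm = 1078.01 m.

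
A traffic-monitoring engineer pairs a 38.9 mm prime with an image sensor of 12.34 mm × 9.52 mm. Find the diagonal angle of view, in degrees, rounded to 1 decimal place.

Sensor diagonal = √(12.34² + 9.52²) = √242.9060 ≈ 15.5854 mm.
Angle of view α = 2·arctan(d/2f) with d = 15.5854 mm and f = 38.9 mm.
d/2f = 0.20033; arctan(0.20033) ≈ 11.3279°, so α ≈ 22.6559°.

22.7°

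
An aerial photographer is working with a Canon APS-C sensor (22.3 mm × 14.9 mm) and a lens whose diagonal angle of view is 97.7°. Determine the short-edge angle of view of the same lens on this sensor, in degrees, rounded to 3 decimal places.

64.891°

Sensor diagonal = √(22.3² + 14.9²) = √719.3000 ≈ 26.8198 mm.
From the diagonal AOV: f = 26.8198 / (2·tan(48.85°)) = 26.8198 / 2.28861 ≈ 11.7188 mm.
Short-edge AOV = 2·arctan(14.9 / (2 × 11.7188)) = 2·arctan(0.63573) ≈ 64.8907°.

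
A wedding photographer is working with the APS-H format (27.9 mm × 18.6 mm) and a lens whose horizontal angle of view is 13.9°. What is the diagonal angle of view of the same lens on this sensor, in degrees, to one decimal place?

From the horizontal AOV: f = 27.9 / (2·tan(6.95°)) = 27.9 / 0.24380 ≈ 114.4392 mm.
Sensor diagonal = √(27.9² + 18.6²) = √1124.3700 ≈ 33.5316 mm.
Diagonal AOV = 2·arctan(33.5316 / (2 × 114.4392)) = 2·arctan(0.14650) ≈ 16.6696°.

16.7°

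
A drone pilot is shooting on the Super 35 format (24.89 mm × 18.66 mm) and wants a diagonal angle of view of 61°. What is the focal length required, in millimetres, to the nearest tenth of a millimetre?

26.4 mm

Sensor diagonal = √(24.89² + 18.66²) = √967.7077 ≈ 31.1080 mm.
From α = 2·arctan(d/2f) we get f = d / (2·tan(α/2)).
With d = 31.1080 mm and α/2 = 30.5°, tan(α/2) ≈ 0.58905, so f ≈ 31.1080 / 1.17809 ≈ 26.4055 mm.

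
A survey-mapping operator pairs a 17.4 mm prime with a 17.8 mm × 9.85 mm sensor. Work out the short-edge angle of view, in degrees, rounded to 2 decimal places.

31.61°

Angle of view α = 2·arctan(h/2f) with h = 9.85 mm and f = 17.4 mm.
h/2f = 0.28305; arctan(0.28305) ≈ 15.8040°, so α ≈ 31.6079°.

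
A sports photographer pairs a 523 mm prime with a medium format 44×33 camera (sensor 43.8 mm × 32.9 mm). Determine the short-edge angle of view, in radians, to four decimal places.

0.0629 rad

Angle of view α = 2·arctan(h/2f) with h = 32.9 mm and f = 523 mm.
h/2f = 0.03145; arctan(0.03145) ≈ 0.0314 rad, so α ≈ 0.0629 rad.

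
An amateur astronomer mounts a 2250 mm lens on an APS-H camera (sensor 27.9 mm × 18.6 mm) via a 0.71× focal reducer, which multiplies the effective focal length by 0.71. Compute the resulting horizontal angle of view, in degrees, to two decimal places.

Effective focal length f = 2250 × 0.71 = 1597.5 mm.
α = 2·arctan(27.9 / (2 × 1597.5)) = 2·arctan(0.00873) ≈ 1.0006°.

1.00°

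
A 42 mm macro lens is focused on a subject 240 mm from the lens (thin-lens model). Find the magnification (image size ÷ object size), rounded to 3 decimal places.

0.212×

Thin lens: 1/f = 1/dₒ + 1/dᵢ → 1/dᵢ = 1/42 − 1/240 = 0.0196429 mm⁻¹, so dᵢ ≈ 50.9091 mm.
Magnification m = dᵢ/dₒ = 50.9091/240 ≈ 0.21212.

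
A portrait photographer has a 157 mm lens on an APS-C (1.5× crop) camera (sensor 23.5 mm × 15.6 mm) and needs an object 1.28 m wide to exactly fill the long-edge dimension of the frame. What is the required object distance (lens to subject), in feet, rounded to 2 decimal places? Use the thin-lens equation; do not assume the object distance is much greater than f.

W: 1.28 m = 1280 mm.
Magnification m = w/W = dᵢ/dₒ; combined with 1/f = 1/dₒ + 1/dᵢ this gives dₒ = f·(1 + W/w).
dₒ = 157 mm × (1 + 1280/23.5) = 157 × 55.4681 ≈ 8708.489 mm = 8708.489/304.8 ft = 28.5712 ft.

28.57 ft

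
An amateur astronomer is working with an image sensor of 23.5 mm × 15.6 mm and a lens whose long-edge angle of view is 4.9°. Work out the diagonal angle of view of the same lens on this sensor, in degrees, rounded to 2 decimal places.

5.88°

From the long-edge AOV: f = 23.5 / (2·tan(2.45°)) = 23.5 / 0.08557 ≈ 274.6184 mm.
Sensor diagonal = √(23.5² + 15.6²) = √795.6100 ≈ 28.2066 mm.
Diagonal AOV = 2·arctan(28.2066 / (2 × 274.6184)) = 2·arctan(0.05136) ≈ 5.8798°.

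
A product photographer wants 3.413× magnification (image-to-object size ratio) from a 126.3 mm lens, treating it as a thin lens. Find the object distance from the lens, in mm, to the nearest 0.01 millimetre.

With m = dᵢ/dₒ and 1/f = 1/dₒ + 1/dᵢ, substituting dᵢ = m·dₒ gives 1/f = (1 + 1/m)/dₒ, hence dₒ = f·(1 + 1/m).
dₒ = 126.3 × (1 + 1/3.413) = 126.3 × 1.29300 ≈ 163.306 mm.

163.31 mm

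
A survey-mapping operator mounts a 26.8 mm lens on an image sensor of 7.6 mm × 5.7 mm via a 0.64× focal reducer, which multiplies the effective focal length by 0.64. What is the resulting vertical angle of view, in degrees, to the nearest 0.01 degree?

18.87°

Effective focal length f = 26.8 × 0.64 = 17.152 mm.
α = 2·arctan(5.7 / (2 × 17.152)) = 2·arctan(0.16616) ≈ 18.8683°.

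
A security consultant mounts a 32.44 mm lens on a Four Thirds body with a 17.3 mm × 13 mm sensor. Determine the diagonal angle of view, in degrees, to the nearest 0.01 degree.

36.89°

Sensor diagonal = √(17.3² + 13²) = √468.2900 ≈ 21.6400 mm.
Angle of view α = 2·arctan(d/2f) with d = 21.6400 mm and f = 32.44 mm.
d/2f = 0.33354; arctan(0.33354) ≈ 18.4456°, so α ≈ 36.8911°.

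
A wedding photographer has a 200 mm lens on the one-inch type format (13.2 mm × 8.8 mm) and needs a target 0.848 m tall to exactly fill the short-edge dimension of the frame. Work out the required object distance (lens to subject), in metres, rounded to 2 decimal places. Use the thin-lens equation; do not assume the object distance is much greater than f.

19.47 m

W: 0.848 m = 848 mm.
Magnification m = h/W = dᵢ/dₒ; combined with 1/f = 1/dₒ + 1/dᵢ this gives dₒ = f·(1 + W/h).
dₒ = 200 mm × (1 + 848/8.8) = 200 × 97.3636 ≈ 19472.727 mm = 19.4727 m.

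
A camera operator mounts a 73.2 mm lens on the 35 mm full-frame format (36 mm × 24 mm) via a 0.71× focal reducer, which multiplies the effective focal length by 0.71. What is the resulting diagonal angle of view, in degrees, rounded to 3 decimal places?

Effective focal length f = 73.2 × 0.71 = 51.972 mm.
Sensor diagonal = √(36² + 24²) = √1872.0000 ≈ 43.2666 mm.
α = 2·arctan(43.267 / (2 × 51.972)) = 2·arctan(0.41625) ≈ 45.1990°.

45.199°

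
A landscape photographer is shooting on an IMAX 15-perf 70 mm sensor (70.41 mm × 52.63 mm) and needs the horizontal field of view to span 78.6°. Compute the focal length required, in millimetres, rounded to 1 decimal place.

43.0 mm

From α = 2·arctan(w/2f) we get f = w / (2·tan(α/2)).
With w = 70.41 mm and α/2 = 39.3°, tan(α/2) ≈ 0.81849, so f ≈ 70.41 / 1.63698 ≈ 43.0121 mm.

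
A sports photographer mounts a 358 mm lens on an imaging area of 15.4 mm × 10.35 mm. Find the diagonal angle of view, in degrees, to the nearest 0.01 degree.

2.97°

Sensor diagonal = √(15.4² + 10.35²) = √344.2825 ≈ 18.5549 mm.
Angle of view α = 2·arctan(d/2f) with d = 18.5549 mm and f = 358 mm.
d/2f = 0.02591; arctan(0.02591) ≈ 1.4845°, so α ≈ 2.9689°.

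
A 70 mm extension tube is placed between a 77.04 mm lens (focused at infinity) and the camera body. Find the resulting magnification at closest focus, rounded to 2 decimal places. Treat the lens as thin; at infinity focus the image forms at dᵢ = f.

0.91×

The tube moves the image plane from f to f + e, so dᵢ = 77.04 + 70 = 147.04 mm. Focus is achieved when 1/f = 1/dₒ + 1/dᵢ, giving dₒ = 1/(1/f − 1/(f+e)).
Magnification m = dᵢ/dₒ = (f+e)·(1/f − 1/(f+e)) = e/f = 70/77.04 ≈ 0.9086.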